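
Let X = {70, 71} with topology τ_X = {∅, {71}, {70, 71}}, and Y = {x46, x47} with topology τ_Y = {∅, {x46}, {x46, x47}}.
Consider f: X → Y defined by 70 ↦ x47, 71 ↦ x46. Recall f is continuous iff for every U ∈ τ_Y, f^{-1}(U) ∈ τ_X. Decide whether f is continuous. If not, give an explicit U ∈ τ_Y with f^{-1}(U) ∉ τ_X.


f IS continuous.

Compute f^{-1}(U) for each U ∈ τ_Y:
  U = ∅: f^{-1}(U) = ∅ ∈ τ_X ✓.
  U = {x46}: f^{-1}(U) = {71} ∈ τ_X ✓.
  U = {x46, x47}: f^{-1}(U) = {70, 71} ∈ τ_X ✓.
Every preimage lies in τ_X, so f IS continuous.


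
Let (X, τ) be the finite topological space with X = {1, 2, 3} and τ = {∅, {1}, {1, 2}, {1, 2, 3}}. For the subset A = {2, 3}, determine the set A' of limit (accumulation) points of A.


A' = {3}

For each x ∈ X, list the open sets U ∈ τ with x ∈ U, then check whether U ∩ (A ∖ {x}) ≠ ∅ for every such U.
  x = 1: open {1} ∋ x has {1} ∩ (A ∖ {1}) = ∅, so x is NOT a limit point.
  x = 2: open {1, 2} ∋ x has {1, 2} ∩ (A ∖ {2}) = ∅, so x is NOT a limit point.
  x = 3: opens ∋ x are {1, 2, 3}; each meets A ∖ {3}, so x IS a limit point.
Collecting: A' = {3}.


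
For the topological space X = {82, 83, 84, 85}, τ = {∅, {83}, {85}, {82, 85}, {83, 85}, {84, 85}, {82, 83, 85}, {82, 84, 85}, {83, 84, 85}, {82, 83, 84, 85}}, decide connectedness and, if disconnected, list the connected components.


(X, τ) is disconnected; components = [{83}, {82, 84, 85}].

Find clopen sets (U ∈ τ with X ∖ U ∈ τ):
  U = ∅, X ∖ U = {82, 83, 84, 85} — both open, so U is clopen.
  U = {83}, X ∖ U = {82, 84, 85} — both open, so U is clopen.
  U = {82, 84, 85}, X ∖ U = {83} — both open, so U is clopen.
  U = {82, 83, 84, 85}, X ∖ U = ∅ — both open, so U is clopen.
Nontrivial clopen(s) exist: e.g. {83}. So (X, τ) is disconnected.
Compute connected components by grouping points that agree on all clopens:
  component: {83}
  component: {82, 84, 85}


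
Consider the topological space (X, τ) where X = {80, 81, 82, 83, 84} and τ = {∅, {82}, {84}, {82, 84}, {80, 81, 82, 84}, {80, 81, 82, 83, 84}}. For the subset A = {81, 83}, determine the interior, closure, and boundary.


int(A) = ∅, cl(A) = {80, 81, 83}, ∂A = {80, 81, 83}.

Closed sets in (X, τ) are complements of opens:
  closed(X, τ) = {∅, {83}, {80, 81, 83}, {80, 81, 82, 83}, {80, 81, 83, 84}, {80, 81, 82, 83, 84}}.
int(A) = ⋃ {U ∈ τ : U ⊆ A}. Opens contained in A: ∅.
Taking the union of these: int(A) = ∅.
cl(A) = ⋂ {C closed : A ⊆ C}. Closed sets containing A: {80, 81, 83}, {80, 81, 82, 83}, {80, 81, 83, 84}, {80, 81, 82, 83, 84}.
Intersecting these: cl(A) = {80, 81, 83}.
∂A = cl(A) ∖ int(A) = {80, 81, 83} ∖ ∅ = {80, 81, 83}.


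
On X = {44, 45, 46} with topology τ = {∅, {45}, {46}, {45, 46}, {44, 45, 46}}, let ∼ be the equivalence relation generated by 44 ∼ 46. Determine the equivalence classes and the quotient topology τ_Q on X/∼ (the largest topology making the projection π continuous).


X/∼ = {[44=46], [45]}; |τ_Q| = 3.

Equivalence classes: [44=46], [45].
Quotient map π: X → X/∼ sends 44 ↦ [44=46], 45 ↦ [45], 46 ↦ [44=46].
For each subset V ⊆ X/∼, compute π^{-1}(V) ⊆ X and check whether π^{-1}(V) ∈ τ. V is open in τ_Q iff π^{-1}(V) ∈ τ.
  V = {}: π^{-1}(V) = ∅ ∈ τ ✓.
  V = {[44=46]}: π^{-1}(V) = {44, 46} ∉ τ ✗.
  V = {[45]}: π^{-1}(V) = {45} ∈ τ ✓.
  V = {[44=46], [45]}: π^{-1}(V) = {44, 45, 46} ∈ τ ✓.
Open sets in the quotient: τ_Q = {{}, {[45]}, {[44=46], [45]}} (3 elements).


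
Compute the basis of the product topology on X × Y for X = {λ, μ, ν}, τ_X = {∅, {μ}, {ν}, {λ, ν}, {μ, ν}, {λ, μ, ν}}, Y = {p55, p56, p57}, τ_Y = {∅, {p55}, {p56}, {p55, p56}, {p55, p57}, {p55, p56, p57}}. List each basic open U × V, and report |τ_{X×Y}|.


Basis B = {∅ × ∅, {μ} × {p55}, {μ} × {p56}, {ν} × {p55}, {ν} × {p56}, {λ, ν} × {p55}, {λ, ν} × {p56}, {μ} × {p55, p56}, {μ} × {p55, p57}, {μ, ν} × {p55}, {μ, ν} × {p56}, {ν} × {p55, p56}, {ν} × {p55, p57}, {λ, μ, ν} × {p55}, {λ, μ, ν} × {p56}, {μ} × {p55, p56, p57}, {ν} × {p55, p56, p57}, {λ, ν} × {p55, p56}, {λ, ν} × {p55, p57}, {μ, ν} × {p55, p56}, {μ, ν} × {p55, p57}, {λ, ν} × {p55, p56, p57}, {λ, μ, ν} × {p55, p56}, {λ, μ, ν} × {p55, p57}, {μ, ν} × {p55, p56, p57}, {λ, μ, ν} × {p55, p56, p57}}; |τ_{X×Y}| = 108.

Enumerate products U × V with U ∈ τ_X, V ∈ τ_Y (deduplicated):
  ∅ × ∅ = {} (∅)
  {μ} × {p55} = {(μ,p55)}
  {μ} × {p56} = {(μ,p56)}
  {ν} × {p55} = {(ν,p55)}
  {ν} × {p56} = {(ν,p56)}
  {λ, ν} × {p55} = {(λ,p55), (ν,p55)}
  {λ, ν} × {p56} = {(λ,p56), (ν,p56)}
  {μ} × {p55, p56} = {(μ,p55), (μ,p56)}
  {μ} × {p55, p57} = {(μ,p55), (μ,p57)}
  {μ, ν} × {p55} = {(μ,p55), (ν,p55)}
  {μ, ν} × {p56} = {(μ,p56), (ν,p56)}
  {ν} × {p55, p56} = {(ν,p55), (ν,p56)}
  {ν} × {p55, p57} = {(ν,p55), (ν,p57)}
  {λ, μ, ν} × {p55} = {(λ,p55), (μ,p55), (ν,p55)}
  {λ, μ, ν} × {p56} = {(λ,p56), (μ,p56), (ν,p56)}
  {μ} × {p55, p56, p57} = {(μ,p55), (μ,p56), (μ,p57)}
  {ν} × {p55, p56, p57} = {(ν,p55), (ν,p56), (ν,p57)}
  {λ, ν} × {p55, p56} = {(λ,p55), (λ,p56), (ν,p55), (ν,p56)}
  {λ, ν} × {p55, p57} = {(λ,p55), (λ,p57), (ν,p55), (ν,p57)}
  {μ, ν} × {p55, p56} = {(μ,p55), (μ,p56), (ν,p55), (ν,p56)}
  {μ, ν} × {p55, p57} = {(μ,p55), (μ,p57), (ν,p55), (ν,p57)}
  {λ, ν} × {p55, p56, p57} = {(λ,p55), (λ,p56), (λ,p57), (ν,p55), (ν,p56), (ν,p57)}
  {λ, μ, ν} × {p55, p56} = {(λ,p55), (λ,p56), (μ,p55), (μ,p56), (ν,p55), (ν,p56)}
  {λ, μ, ν} × {p55, p57} = {(λ,p55), (λ,p57), (μ,p55), (μ,p57), (ν,p55), (ν,p57)}
  {μ, ν} × {p55, p56, p57} = {(μ,p55), (μ,p56), (μ,p57), (ν,p55), (ν,p56), (ν,p57)}
  {λ, μ, ν} × {p55, p56, p57} = {(λ,p55), (λ,p56), (λ,p57), (μ,p55), (μ,p56), (μ,p57), (ν,p55), (ν,p56), (ν,p57)}
These 26 distinct sets form the basis B.
Close under arbitrary unions to get τ_{X×Y}; counting gives |τ_{X×Y}| = 108.


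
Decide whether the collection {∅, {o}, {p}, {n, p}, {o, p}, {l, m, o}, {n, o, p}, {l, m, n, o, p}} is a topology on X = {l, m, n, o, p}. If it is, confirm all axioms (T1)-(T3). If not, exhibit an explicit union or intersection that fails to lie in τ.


τ is NOT a topology on X.

Axiom (T1): ∅ ∈ τ? Yes; X ∈ τ? Yes.
Axiom (T2/T3): check pairwise unions and intersections of members of τ.
Counterexample for (T2): {p} ∪ {l, m, o} = {l, m, o, p} ∉ τ. Therefore τ is NOT a topology.


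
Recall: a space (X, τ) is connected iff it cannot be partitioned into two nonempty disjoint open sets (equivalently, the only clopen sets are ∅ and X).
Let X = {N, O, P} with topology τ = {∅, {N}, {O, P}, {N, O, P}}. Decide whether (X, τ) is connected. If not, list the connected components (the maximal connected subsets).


(X, τ) is disconnected; components = [{N}, {O, P}].

Find clopen sets (U ∈ τ with X ∖ U ∈ τ):
  U = ∅, X ∖ U = {N, O, P} — both open, so U is clopen.
  U = {N}, X ∖ U = {O, P} — both open, so U is clopen.
  U = {O, P}, X ∖ U = {N} — both open, so U is clopen.
  U = {N, O, P}, X ∖ U = ∅ — both open, so U is clopen.
Nontrivial clopen(s) exist: e.g. {O, P}. So (X, τ) is disconnected.
Compute connected components by grouping points that agree on all clopens:
  component: {N}
  component: {O, P}


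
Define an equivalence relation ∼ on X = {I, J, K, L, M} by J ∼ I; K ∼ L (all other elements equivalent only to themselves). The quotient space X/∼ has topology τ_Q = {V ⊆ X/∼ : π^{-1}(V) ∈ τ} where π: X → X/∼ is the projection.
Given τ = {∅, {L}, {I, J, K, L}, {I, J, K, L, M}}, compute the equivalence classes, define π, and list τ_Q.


X/∼ = {[I=J], [K=L], [M]}; |τ_Q| = 3.

Equivalence classes: [I=J], [K=L], [M].
Quotient map π: X → X/∼ sends I ↦ [I=J], J ↦ [I=J], K ↦ [K=L], L ↦ [K=L], M ↦ [M].
For each subset V ⊆ X/∼, compute π^{-1}(V) ⊆ X and check whether π^{-1}(V) ∈ τ. V is open in τ_Q iff π^{-1}(V) ∈ τ.
  V = {}: π^{-1}(V) = ∅ ∈ τ ✓.
  V = {[I=J]}: π^{-1}(V) = {I, J} ∉ τ ✗.
  V = {[K=L]}: π^{-1}(V) = {K, L} ∉ τ ✗.
  V = {[I=J], [K=L]}: π^{-1}(V) = {I, J, K, L} ∈ τ ✓.
  V = {[M]}: π^{-1}(V) = {M} ∉ τ ✗.
  V = {[I=J], [M]}: π^{-1}(V) = {I, J, M} ∉ τ ✗.
  V = {[K=L], [M]}: π^{-1}(V) = {K, L, M} ∉ τ ✗.
  V = {[I=J], [K=L], [M]}: π^{-1}(V) = {I, J, K, L, M} ∈ τ ✓.
Open sets in the quotient: τ_Q = {{}, {[I=J], [K=L]}, {[I=J], [K=L], [M]}} (3 elements).


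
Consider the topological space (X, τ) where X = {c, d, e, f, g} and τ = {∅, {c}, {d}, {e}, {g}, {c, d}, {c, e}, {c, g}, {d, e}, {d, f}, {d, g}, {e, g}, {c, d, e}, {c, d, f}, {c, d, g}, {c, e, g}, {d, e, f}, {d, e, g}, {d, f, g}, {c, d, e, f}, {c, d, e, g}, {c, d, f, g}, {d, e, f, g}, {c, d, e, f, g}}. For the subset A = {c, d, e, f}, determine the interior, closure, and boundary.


int(A) = {c, d, e, f}, cl(A) = {c, d, e, f}, ∂A = ∅.

Closed sets in (X, τ) are complements of opens:
  closed(X, τ) = {∅, {c}, {e}, {f}, {g}, {c, e}, {c, f}, {c, g}, {d, f}, {e, f}, {e, g}, {f, g}, {c, d, f}, {c, e, f}, {c, e, g}, {c, f, g}, {d, e, f}, {d, f, g}, {e, f, g}, {c, d, e, f}, {c, d, f, g}, {c, e, f, g}, {d, e, f, g}, {c, d, e, f, g}}.
int(A) = ⋃ {U ∈ τ : U ⊆ A}. Opens contained in A: ∅, {c}, {d}, {e}, {c, d}, {c, e}, {d, e}, {d, f}, {c, d, e}, {c, d, f}, {d, e, f}, {c, d, e, f}.
Taking the union of these: int(A) = {c, d, e, f}.
cl(A) = ⋂ {C closed : A ⊆ C}. Closed sets containing A: {c, d, e, f}, {c, d, e, f, g}.
Intersecting these: cl(A) = {c, d, e, f}.
∂A = cl(A) ∖ int(A) = {c, d, e, f} ∖ {c, d, e, f} = ∅.


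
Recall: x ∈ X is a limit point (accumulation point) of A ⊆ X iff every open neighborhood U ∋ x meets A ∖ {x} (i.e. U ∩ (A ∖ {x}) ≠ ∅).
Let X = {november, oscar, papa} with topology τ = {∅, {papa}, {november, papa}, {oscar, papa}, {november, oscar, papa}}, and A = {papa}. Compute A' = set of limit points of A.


A' = {november, oscar}

For each x ∈ X, list the open sets U ∈ τ with x ∈ U, then check whether U ∩ (A ∖ {x}) ≠ ∅ for every such U.
  x = november: opens ∋ x are {november, papa}, {november, oscar, papa}; each meets A ∖ {november}, so x IS a limit point.
  x = oscar: opens ∋ x are {oscar, papa}, {november, oscar, papa}; each meets A ∖ {oscar}, so x IS a limit point.
  x = papa: open {papa} ∋ x has {papa} ∩ (A ∖ {papa}) = ∅, so x is NOT a limit point.
Collecting: A' = {november, oscar}.


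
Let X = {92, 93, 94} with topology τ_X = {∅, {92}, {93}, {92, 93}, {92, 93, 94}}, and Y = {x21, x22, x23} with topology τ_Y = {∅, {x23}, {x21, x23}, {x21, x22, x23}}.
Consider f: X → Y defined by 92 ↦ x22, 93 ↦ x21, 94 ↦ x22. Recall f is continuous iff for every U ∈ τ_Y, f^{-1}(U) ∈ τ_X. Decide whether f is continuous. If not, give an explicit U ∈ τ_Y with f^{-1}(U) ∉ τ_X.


f IS continuous.

Compute f^{-1}(U) for each U ∈ τ_Y:
  U = ∅: f^{-1}(U) = ∅ ∈ τ_X ✓.
  U = {x23}: f^{-1}(U) = ∅ ∈ τ_X ✓.
  U = {x21, x23}: f^{-1}(U) = {93} ∈ τ_X ✓.
  U = {x21, x22, x23}: f^{-1}(U) = {92, 93, 94} ∈ τ_X ✓.
Every preimage lies in τ_X, so f IS continuous.


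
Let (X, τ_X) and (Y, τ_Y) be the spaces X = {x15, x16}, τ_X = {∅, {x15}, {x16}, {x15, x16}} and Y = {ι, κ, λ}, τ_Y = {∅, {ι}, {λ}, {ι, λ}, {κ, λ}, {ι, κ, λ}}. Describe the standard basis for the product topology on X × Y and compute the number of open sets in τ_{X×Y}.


Basis B = {∅ × ∅, {x15} × {ι}, {x15} × {λ}, {x16} × {ι}, {x16} × {λ}, {x15} × {ι, λ}, {x15, x16} × {ι}, {x15} × {κ, λ}, {x15, x16} × {λ}, {x16} × {ι, λ}, {x16} × {κ, λ}, {x15} × {ι, κ, λ}, {x16} × {ι, κ, λ}, {x15, x16} × {ι, λ}, {x15, x16} × {κ, λ}, {x15, x16} × {ι, κ, λ}}; |τ_{X×Y}| = 36.

Enumerate products U × V with U ∈ τ_X, V ∈ τ_Y (deduplicated):
  ∅ × ∅ = {} (∅)
  {x15} × {ι} = {(x15,ι)}
  {x15} × {λ} = {(x15,λ)}
  {x16} × {ι} = {(x16,ι)}
  {x16} × {λ} = {(x16,λ)}
  {x15} × {ι, λ} = {(x15,ι), (x15,λ)}
  {x15, x16} × {ι} = {(x15,ι), (x16,ι)}
  {x15} × {κ, λ} = {(x15,κ), (x15,λ)}
  {x15, x16} × {λ} = {(x15,λ), (x16,λ)}
  {x16} × {ι, λ} = {(x16,ι), (x16,λ)}
  {x16} × {κ, λ} = {(x16,κ), (x16,λ)}
  {x15} × {ι, κ, λ} = {(x15,ι), (x15,κ), (x15,λ)}
  {x16} × {ι, κ, λ} = {(x16,ι), (x16,κ), (x16,λ)}
  {x15, x16} × {ι, λ} = {(x15,ι), (x15,λ), (x16,ι), (x16,λ)}
  {x15, x16} × {κ, λ} = {(x15,κ), (x15,λ), (x16,κ), (x16,λ)}
  {x15, x16} × {ι, κ, λ} = {(x15,ι), (x15,κ), (x15,λ), (x16,ι), (x16,κ), (x16,λ)}
These 16 distinct sets form the basis B.
Close under arbitrary unions to get τ_{X×Y}; counting gives |τ_{X×Y}| = 36.


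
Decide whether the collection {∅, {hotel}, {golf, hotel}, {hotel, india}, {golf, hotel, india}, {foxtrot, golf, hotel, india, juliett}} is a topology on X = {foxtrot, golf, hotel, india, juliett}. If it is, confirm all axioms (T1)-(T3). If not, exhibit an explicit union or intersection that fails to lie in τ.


τ IS a topology on X.

Axiom (T1): ∅ ∈ τ? Yes; X ∈ τ? Yes.
Axiom (T2/T3): check pairwise unions and intersections of members of τ.
All pairwise intersections and unions checked — each lies in τ. Therefore τ satisfies (T1), (T2), (T3): it IS a topology on X.


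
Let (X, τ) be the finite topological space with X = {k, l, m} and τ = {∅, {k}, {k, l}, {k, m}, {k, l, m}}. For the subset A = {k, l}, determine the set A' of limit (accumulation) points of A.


A' = {l, m}

For each x ∈ X, list the open sets U ∈ τ with x ∈ U, then check whether U ∩ (A ∖ {x}) ≠ ∅ for every such U.
  x = k: open {k} ∋ x has {k} ∩ (A ∖ {k}) = ∅, so x is NOT a limit point.
  x = l: opens ∋ x are {k, l}, {k, l, m}; each meets A ∖ {l}, so x IS a limit point.
  x = m: opens ∋ x are {k, m}, {k, l, m}; each meets A ∖ {m}, so x IS a limit point.
Collecting: A' = {l, m}.


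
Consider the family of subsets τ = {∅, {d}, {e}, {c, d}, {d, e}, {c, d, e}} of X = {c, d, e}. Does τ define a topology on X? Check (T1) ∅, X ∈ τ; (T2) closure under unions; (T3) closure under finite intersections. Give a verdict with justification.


τ IS a topology on X.

Axiom (T1): ∅ ∈ τ? Yes; X ∈ τ? Yes.
Axiom (T2/T3): check pairwise unions and intersections of members of τ.
All pairwise intersections and unions checked — each lies in τ. Therefore τ satisfies (T1), (T2), (T3): it IS a topology on X.


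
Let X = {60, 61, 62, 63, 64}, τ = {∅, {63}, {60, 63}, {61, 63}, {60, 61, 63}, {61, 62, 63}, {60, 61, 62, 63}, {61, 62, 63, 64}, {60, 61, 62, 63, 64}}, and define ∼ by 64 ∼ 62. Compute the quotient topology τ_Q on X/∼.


X/∼ = {[60], [61], [62=64], [63]}; |τ_Q| = 7.

Equivalence classes: [60], [61], [62=64], [63].
Quotient map π: X → X/∼ sends 60 ↦ [60], 61 ↦ [61], 62 ↦ [62=64], 63 ↦ [63], 64 ↦ [62=64].
For each subset V ⊆ X/∼, compute π^{-1}(V) ⊆ X and check whether π^{-1}(V) ∈ τ. V is open in τ_Q iff π^{-1}(V) ∈ τ.
  V = {}: π^{-1}(V) = ∅ ∈ τ ✓.
  V = {[60]}: π^{-1}(V) = {60} ∉ τ ✗.
  V = {[61]}: π^{-1}(V) = {61} ∉ τ ✗.
  V = {[60], [61]}: π^{-1}(V) = {60, 61} ∉ τ ✗.
  V = {[62=64]}: π^{-1}(V) = {62, 64} ∉ τ ✗.
  V = {[60], [62=64]}: π^{-1}(V) = {60, 62, 64} ∉ τ ✗.
  V = {[61], [62=64]}: π^{-1}(V) = {61, 62, 64} ∉ τ ✗.
  V = {[60], [61], [62=64]}: π^{-1}(V) = {60, 61, 62, 64} ∉ τ ✗.
  V = {[63]}: π^{-1}(V) = {63} ∈ τ ✓.
  V = {[60], [63]}: π^{-1}(V) = {60, 63} ∈ τ ✓.
  V = {[61], [63]}: π^{-1}(V) = {61, 63} ∈ τ ✓.
  V = {[60], [61], [63]}: π^{-1}(V) = {60, 61, 63} ∈ τ ✓.
  V = {[62=64], [63]}: π^{-1}(V) = {62, 63, 64} ∉ τ ✗.
  V = {[60], [62=64], [63]}: π^{-1}(V) = {60, 62, 63, 64} ∉ τ ✗.
  V = {[61], [62=64], [63]}: π^{-1}(V) = {61, 62, 63, 64} ∈ τ ✓.
  V = {[60], [61], [62=64], [63]}: π^{-1}(V) = {60, 61, 62, 63, 64} ∈ τ ✓.
Open sets in the quotient: τ_Q = {{}, {[63]}, {[60], [63]}, {[61], [63]}, {[60], [61], [63]}, {[61], [62=64], [63]}, {[60], [61], [62=64], [63]}} (7 elements).


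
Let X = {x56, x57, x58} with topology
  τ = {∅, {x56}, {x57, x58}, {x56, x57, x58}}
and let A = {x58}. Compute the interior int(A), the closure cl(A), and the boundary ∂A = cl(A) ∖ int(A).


int(A) = ∅, cl(A) = {x57, x58}, ∂A = {x57, x58}.

Closed sets in (X, τ) are complements of opens:
  closed(X, τ) = {∅, {x56}, {x57, x58}, {x56, x57, x58}}.
int(A) = ⋃ {U ∈ τ : U ⊆ A}. Opens contained in A: ∅.
Taking the union of these: int(A) = ∅.
cl(A) = ⋂ {C closed : A ⊆ C}. Closed sets containing A: {x57, x58}, {x56, x57, x58}.
Intersecting these: cl(A) = {x57, x58}.
∂A = cl(A) ∖ int(A) = {x57, x58} ∖ ∅ = {x57, x58}.


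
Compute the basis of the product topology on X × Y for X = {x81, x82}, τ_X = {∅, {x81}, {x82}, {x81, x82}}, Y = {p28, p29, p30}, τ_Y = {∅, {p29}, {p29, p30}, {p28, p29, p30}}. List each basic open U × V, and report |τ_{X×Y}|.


Basis B = {∅ × ∅, {x81} × {p29}, {x82} × {p29}, {x81} × {p29, p30}, {x81, x82} × {p29}, {x82} × {p29, p30}, {x81} × {p28, p29, p30}, {x82} × {p28, p29, p30}, {x81, x82} × {p29, p30}, {x81, x82} × {p28, p29, p30}}; |τ_{X×Y}| = 16.

Enumerate products U × V with U ∈ τ_X, V ∈ τ_Y (deduplicated):
  ∅ × ∅ = {} (∅)
  {x81} × {p29} = {(x81,p29)}
  {x82} × {p29} = {(x82,p29)}
  {x81} × {p29, p30} = {(x81,p29), (x81,p30)}
  {x81, x82} × {p29} = {(x81,p29), (x82,p29)}
  {x82} × {p29, p30} = {(x82,p29), (x82,p30)}
  {x81} × {p28, p29, p30} = {(x81,p28), (x81,p29), (x81,p30)}
  {x82} × {p28, p29, p30} = {(x82,p28), (x82,p29), (x82,p30)}
  {x81, x82} × {p29, p30} = {(x81,p29), (x81,p30), (x82,p29), (x82,p30)}
  {x81, x82} × {p28, p29, p30} = {(x81,p28), (x81,p29), (x81,p30), (x82,p28), (x82,p29), (x82,p30)}
These 10 distinct sets form the basis B.
Close under arbitrary unions to get τ_{X×Y}; counting gives |τ_{X×Y}| = 16.


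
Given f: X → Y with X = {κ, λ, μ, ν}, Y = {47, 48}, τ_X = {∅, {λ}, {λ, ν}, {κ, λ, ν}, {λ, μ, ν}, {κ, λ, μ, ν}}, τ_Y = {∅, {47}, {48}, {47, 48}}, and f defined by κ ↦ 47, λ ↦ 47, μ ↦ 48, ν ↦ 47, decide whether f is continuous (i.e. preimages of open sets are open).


f is NOT continuous.

Compute f^{-1}(U) for each U ∈ τ_Y:
  U = ∅: f^{-1}(U) = ∅ ∈ τ_X ✓.
  U = {47}: f^{-1}(U) = {κ, λ, ν} ∈ τ_X ✓.
  U = {48}: f^{-1}(U) = {μ} ∉ τ_X ✗.
  U = {47, 48}: f^{-1}(U) = {κ, λ, μ, ν} ∈ τ_X ✓.
Found U = {48} with f^{-1}(U) = {μ} not in τ_X. Therefore f is NOT continuous.


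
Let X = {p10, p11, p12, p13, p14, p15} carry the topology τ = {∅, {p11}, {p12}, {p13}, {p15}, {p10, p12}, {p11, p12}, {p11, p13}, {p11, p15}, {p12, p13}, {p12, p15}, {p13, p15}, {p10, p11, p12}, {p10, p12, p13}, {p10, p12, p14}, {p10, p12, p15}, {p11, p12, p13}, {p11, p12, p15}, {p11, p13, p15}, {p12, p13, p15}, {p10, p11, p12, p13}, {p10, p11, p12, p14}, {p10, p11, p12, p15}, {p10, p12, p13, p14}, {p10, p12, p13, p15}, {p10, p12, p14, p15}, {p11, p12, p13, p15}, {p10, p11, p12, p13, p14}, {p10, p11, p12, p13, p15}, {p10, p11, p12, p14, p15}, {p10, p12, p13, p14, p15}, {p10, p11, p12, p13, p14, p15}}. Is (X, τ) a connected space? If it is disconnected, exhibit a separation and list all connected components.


(X, τ) is disconnected; components = [{p11}, {p13}, {p15}, {p10, p12, p14}].

Find clopen sets (U ∈ τ with X ∖ U ∈ τ):
  U = ∅, X ∖ U = {p10, p11, p12, p13, p14, p15} — both open, so U is clopen.
  U = {p11}, X ∖ U = {p10, p12, p13, p14, p15} — both open, so U is clopen.
  U = {p13}, X ∖ U = {p10, p11, p12, p14, p15} — both open, so U is clopen.
  U = {p15}, X ∖ U = {p10, p11, p12, p13, p14} — both open, so U is clopen.
  U = {p11, p13}, X ∖ U = {p10, p12, p14, p15} — both open, so U is clopen.
  U = {p11, p15}, X ∖ U = {p10, p12, p13, p14} — both open, so U is clopen.
  U = {p13, p15}, X ∖ U = {p10, p11, p12, p14} — both open, so U is clopen.
  U = {p10, p12, p14}, X ∖ U = {p11, p13, p15} — both open, so U is clopen.
  U = {p11, p13, p15}, X ∖ U = {p10, p12, p14} — both open, so U is clopen.
  U = {p10, p11, p12, p14}, X ∖ U = {p13, p15} — both open, so U is clopen.
  U = {p10, p12, p13, p14}, X ∖ U = {p11, p15} — both open, so U is clopen.
  U = {p10, p12, p14, p15}, X ∖ U = {p11, p13} — both open, so U is clopen.
  U = {p10, p11, p12, p13, p14}, X ∖ U = {p15} — both open, so U is clopen.
  U = {p10, p11, p12, p14, p15}, X ∖ U = {p13} — both open, so U is clopen.
  U = {p10, p12, p13, p14, p15}, X ∖ U = {p11} — both open, so U is clopen.
  U = {p10, p11, p12, p13, p14, p15}, X ∖ U = ∅ — both open, so U is clopen.
Nontrivial clopen(s) exist: e.g. {p10, p12, p14, p15}. So (X, τ) is disconnected.
Compute connected components by grouping points that agree on all clopens:
  component: {p11}
  component: {p13}
  component: {p15}
  component: {p10, p12, p14}


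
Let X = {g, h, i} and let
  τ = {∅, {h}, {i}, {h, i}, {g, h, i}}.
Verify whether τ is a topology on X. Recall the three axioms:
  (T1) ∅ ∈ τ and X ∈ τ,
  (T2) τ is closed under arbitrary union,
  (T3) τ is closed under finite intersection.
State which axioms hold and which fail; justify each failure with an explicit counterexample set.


τ IS a topology on X.

Axiom (T1): ∅ ∈ τ? Yes; X ∈ τ? Yes.
Axiom (T2/T3): check pairwise unions and intersections of members of τ.
All pairwise intersections and unions checked — each lies in τ. Therefore τ satisfies (T1), (T2), (T3): it IS a topology on X.


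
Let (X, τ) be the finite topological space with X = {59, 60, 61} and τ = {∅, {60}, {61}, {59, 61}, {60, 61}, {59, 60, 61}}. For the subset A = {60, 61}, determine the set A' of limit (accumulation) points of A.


A' = {59}

For each x ∈ X, list the open sets U ∈ τ with x ∈ U, then check whether U ∩ (A ∖ {x}) ≠ ∅ for every such U.
  x = 59: opens ∋ x are {59, 61}, {59, 60, 61}; each meets A ∖ {59}, so x IS a limit point.
  x = 60: open {60} ∋ x has {60} ∩ (A ∖ {60}) = ∅, so x is NOT a limit point.
  x = 61: open {61} ∋ x has {61} ∩ (A ∖ {61}) = ∅, so x is NOT a limit point.
Collecting: A' = {59}.


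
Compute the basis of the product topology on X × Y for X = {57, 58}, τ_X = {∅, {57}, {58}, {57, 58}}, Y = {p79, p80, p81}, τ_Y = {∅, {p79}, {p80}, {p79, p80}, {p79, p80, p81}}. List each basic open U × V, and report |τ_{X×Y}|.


Basis B = {∅ × ∅, {57} × {p79}, {57} × {p80}, {58} × {p79}, {58} × {p80}, {57} × {p79, p80}, {57, 58} × {p79}, {57, 58} × {p80}, {58} × {p79, p80}, {57} × {p79, p80, p81}, {58} × {p79, p80, p81}, {57, 58} × {p79, p80}, {57, 58} × {p79, p80, p81}}; |τ_{X×Y}| = 25.

Enumerate products U × V with U ∈ τ_X, V ∈ τ_Y (deduplicated):
  ∅ × ∅ = {} (∅)
  {57} × {p79} = {(57,p79)}
  {57} × {p80} = {(57,p80)}
  {58} × {p79} = {(58,p79)}
  {58} × {p80} = {(58,p80)}
  {57} × {p79, p80} = {(57,p79), (57,p80)}
  {57, 58} × {p79} = {(57,p79), (58,p79)}
  {57, 58} × {p80} = {(57,p80), (58,p80)}
  {58} × {p79, p80} = {(58,p79), (58,p80)}
  {57} × {p79, p80, p81} = {(57,p79), (57,p80), (57,p81)}
  {58} × {p79, p80, p81} = {(58,p79), (58,p80), (58,p81)}
  {57, 58} × {p79, p80} = {(57,p79), (57,p80), (58,p79), (58,p80)}
  {57, 58} × {p79, p80, p81} = {(57,p79), (57,p80), (57,p81), (58,p79), (58,p80), (58,p81)}
These 13 distinct sets form the basis B.
Close under arbitrary unions to get τ_{X×Y}; counting gives |τ_{X×Y}| = 25.


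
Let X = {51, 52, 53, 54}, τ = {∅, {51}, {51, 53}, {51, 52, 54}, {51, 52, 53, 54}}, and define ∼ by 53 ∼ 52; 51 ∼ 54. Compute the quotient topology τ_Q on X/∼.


X/∼ = {[51=54], [52=53]}; |τ_Q| = 2.

Equivalence classes: [51=54], [52=53].
Quotient map π: X → X/∼ sends 51 ↦ [51=54], 52 ↦ [52=53], 53 ↦ [52=53], 54 ↦ [51=54].
For each subset V ⊆ X/∼, compute π^{-1}(V) ⊆ X and check whether π^{-1}(V) ∈ τ. V is open in τ_Q iff π^{-1}(V) ∈ τ.
  V = {}: π^{-1}(V) = ∅ ∈ τ ✓.
  V = {[51=54]}: π^{-1}(V) = {51, 54} ∉ τ ✗.
  V = {[52=53]}: π^{-1}(V) = {52, 53} ∉ τ ✗.
  V = {[51=54], [52=53]}: π^{-1}(V) = {51, 52, 53, 54} ∈ τ ✓.
Open sets in the quotient: τ_Q = {{}, {[51=54], [52=53]}} (2 elements).


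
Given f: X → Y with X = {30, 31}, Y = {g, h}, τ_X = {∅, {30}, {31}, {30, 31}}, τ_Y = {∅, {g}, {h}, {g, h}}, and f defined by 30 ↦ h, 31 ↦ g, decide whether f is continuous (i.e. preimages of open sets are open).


f IS continuous.

Compute f^{-1}(U) for each U ∈ τ_Y:
  U = ∅: f^{-1}(U) = ∅ ∈ τ_X ✓.
  U = {g}: f^{-1}(U) = {31} ∈ τ_X ✓.
  U = {h}: f^{-1}(U) = {30} ∈ τ_X ✓.
  U = {g, h}: f^{-1}(U) = {30, 31} ∈ τ_X ✓.
Every preimage lies in τ_X, so f IS continuous.


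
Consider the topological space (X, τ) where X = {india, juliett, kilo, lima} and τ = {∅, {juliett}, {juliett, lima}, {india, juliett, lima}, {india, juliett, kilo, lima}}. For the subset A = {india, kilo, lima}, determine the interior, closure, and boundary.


int(A) = ∅, cl(A) = {india, kilo, lima}, ∂A = {india, kilo, lima}.

Closed sets in (X, τ) are complements of opens:
  closed(X, τ) = {∅, {kilo}, {india, kilo}, {india, kilo, lima}, {india, juliett, kilo, lima}}.
int(A) = ⋃ {U ∈ τ : U ⊆ A}. Opens contained in A: ∅.
Taking the union of these: int(A) = ∅.
cl(A) = ⋂ {C closed : A ⊆ C}. Closed sets containing A: {india, kilo, lima}, {india, juliett, kilo, lima}.
Intersecting these: cl(A) = {india, kilo, lima}.
∂A = cl(A) ∖ int(A) = {india, kilo, lima} ∖ ∅ = {india, kilo, lima}.


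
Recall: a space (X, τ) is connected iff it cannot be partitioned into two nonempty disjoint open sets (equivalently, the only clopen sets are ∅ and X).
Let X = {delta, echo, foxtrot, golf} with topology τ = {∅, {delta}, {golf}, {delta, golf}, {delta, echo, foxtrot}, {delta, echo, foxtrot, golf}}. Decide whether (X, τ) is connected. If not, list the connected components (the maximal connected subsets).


(X, τ) is disconnected; components = [{golf}, {delta, echo, foxtrot}].

Find clopen sets (U ∈ τ with X ∖ U ∈ τ):
  U = ∅, X ∖ U = {delta, echo, foxtrot, golf} — both open, so U is clopen.
  U = {golf}, X ∖ U = {delta, echo, foxtrot} — both open, so U is clopen.
  U = {delta, echo, foxtrot}, X ∖ U = {golf} — both open, so U is clopen.
  U = {delta, echo, foxtrot, golf}, X ∖ U = ∅ — both open, so U is clopen.
Nontrivial clopen(s) exist: e.g. {golf}. So (X, τ) is disconnected.
Compute connected components by grouping points that agree on all clopens:
  component: {golf}
  component: {delta, echo, foxtrot}


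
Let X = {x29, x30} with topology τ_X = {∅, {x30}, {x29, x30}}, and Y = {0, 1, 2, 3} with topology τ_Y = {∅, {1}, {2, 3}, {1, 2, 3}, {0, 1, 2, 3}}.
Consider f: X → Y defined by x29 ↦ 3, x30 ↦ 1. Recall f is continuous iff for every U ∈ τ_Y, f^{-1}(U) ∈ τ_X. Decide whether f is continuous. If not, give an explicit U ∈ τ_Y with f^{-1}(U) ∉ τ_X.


f is NOT continuous.

Compute f^{-1}(U) for each U ∈ τ_Y:
  U = ∅: f^{-1}(U) = ∅ ∈ τ_X ✓.
  U = {1}: f^{-1}(U) = {x30} ∈ τ_X ✓.
  U = {2, 3}: f^{-1}(U) = {x29} ∉ τ_X ✗.
  U = {1, 2, 3}: f^{-1}(U) = {x29, x30} ∈ τ_X ✓.
  U = {0, 1, 2, 3}: f^{-1}(U) = {x29, x30} ∈ τ_X ✓.
Found U = {2, 3} with f^{-1}(U) = {x29} not in τ_X. Therefore f is NOT continuous.


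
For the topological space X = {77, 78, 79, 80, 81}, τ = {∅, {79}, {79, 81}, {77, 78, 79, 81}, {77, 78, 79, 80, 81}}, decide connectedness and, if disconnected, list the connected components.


(X, τ) is connected.

Find clopen sets (U ∈ τ with X ∖ U ∈ τ):
  U = ∅, X ∖ U = {77, 78, 79, 80, 81} — both open, so U is clopen.
  U = {77, 78, 79, 80, 81}, X ∖ U = ∅ — both open, so U is clopen.
Only trivial clopens (∅ and X) exist, so (X, τ) is connected.
Compute connected components by grouping points that agree on all clopens:
  component: {77, 78, 79, 80, 81}


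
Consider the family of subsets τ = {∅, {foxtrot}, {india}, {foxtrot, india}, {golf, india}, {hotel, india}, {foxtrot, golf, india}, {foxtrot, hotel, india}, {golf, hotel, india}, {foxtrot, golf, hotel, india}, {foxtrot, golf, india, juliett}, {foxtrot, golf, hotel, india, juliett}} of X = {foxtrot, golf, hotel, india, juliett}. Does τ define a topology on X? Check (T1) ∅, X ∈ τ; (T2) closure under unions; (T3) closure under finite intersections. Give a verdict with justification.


τ IS a topology on X.

Axiom (T1): ∅ ∈ τ? Yes; X ∈ τ? Yes.
Axiom (T2/T3): check pairwise unions and intersections of members of τ.
All pairwise intersections and unions checked — each lies in τ. Therefore τ satisfies (T1), (T2), (T3): it IS a topology on X.


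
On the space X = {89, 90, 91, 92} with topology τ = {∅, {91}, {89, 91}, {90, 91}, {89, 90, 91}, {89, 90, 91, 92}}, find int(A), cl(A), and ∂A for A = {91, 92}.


int(A) = {91}, cl(A) = {89, 90, 91, 92}, ∂A = {89, 90, 92}.

Closed sets in (X, τ) are complements of opens:
  closed(X, τ) = {∅, {92}, {89, 92}, {90, 92}, {89, 90, 92}, {89, 90, 91, 92}}.
int(A) = ⋃ {U ∈ τ : U ⊆ A}. Opens contained in A: ∅, {91}.
Taking the union of these: int(A) = {91}.
cl(A) = ⋂ {C closed : A ⊆ C}. Closed sets containing A: {89, 90, 91, 92}.
Intersecting these: cl(A) = {89, 90, 91, 92}.
∂A = cl(A) ∖ int(A) = {89, 90, 91, 92} ∖ {91} = {89, 90, 92}.


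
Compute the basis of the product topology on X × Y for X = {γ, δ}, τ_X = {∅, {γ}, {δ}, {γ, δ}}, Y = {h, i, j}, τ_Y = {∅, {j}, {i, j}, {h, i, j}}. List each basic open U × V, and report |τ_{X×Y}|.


Basis B = {∅ × ∅, {γ} × {j}, {δ} × {j}, {γ} × {i, j}, {γ, δ} × {j}, {δ} × {i, j}, {γ} × {h, i, j}, {δ} × {h, i, j}, {γ, δ} × {i, j}, {γ, δ} × {h, i, j}}; |τ_{X×Y}| = 16.

Enumerate products U × V with U ∈ τ_X, V ∈ τ_Y (deduplicated):
  ∅ × ∅ = {} (∅)
  {γ} × {j} = {(γ,j)}
  {δ} × {j} = {(δ,j)}
  {γ} × {i, j} = {(γ,i), (γ,j)}
  {γ, δ} × {j} = {(γ,j), (δ,j)}
  {δ} × {i, j} = {(δ,i), (δ,j)}
  {γ} × {h, i, j} = {(γ,h), (γ,i), (γ,j)}
  {δ} × {h, i, j} = {(δ,h), (δ,i), (δ,j)}
  {γ, δ} × {i, j} = {(γ,i), (γ,j), (δ,i), (δ,j)}
  {γ, δ} × {h, i, j} = {(γ,h), (γ,i), (γ,j), (δ,h), (δ,i), (δ,j)}
These 10 distinct sets form the basis B.
Close under arbitrary unions to get τ_{X×Y}; counting gives |τ_{X×Y}| = 16.


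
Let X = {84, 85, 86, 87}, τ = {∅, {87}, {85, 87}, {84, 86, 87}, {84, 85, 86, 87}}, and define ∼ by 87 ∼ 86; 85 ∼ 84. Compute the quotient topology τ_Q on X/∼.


X/∼ = {[84=85], [86=87]}; |τ_Q| = 2.

Equivalence classes: [84=85], [86=87].
Quotient map π: X → X/∼ sends 84 ↦ [84=85], 85 ↦ [84=85], 86 ↦ [86=87], 87 ↦ [86=87].
For each subset V ⊆ X/∼, compute π^{-1}(V) ⊆ X and check whether π^{-1}(V) ∈ τ. V is open in τ_Q iff π^{-1}(V) ∈ τ.
  V = {}: π^{-1}(V) = ∅ ∈ τ ✓.
  V = {[84=85]}: π^{-1}(V) = {84, 85} ∉ τ ✗.
  V = {[86=87]}: π^{-1}(V) = {86, 87} ∉ τ ✗.
  V = {[84=85], [86=87]}: π^{-1}(V) = {84, 85, 86, 87} ∈ τ ✓.
Open sets in the quotient: τ_Q = {{}, {[84=85], [86=87]}} (2 elements).


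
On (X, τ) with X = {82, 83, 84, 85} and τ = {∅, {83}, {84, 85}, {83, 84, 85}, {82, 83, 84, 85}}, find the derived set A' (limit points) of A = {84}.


A' = {82, 85}

For each x ∈ X, list the open sets U ∈ τ with x ∈ U, then check whether U ∩ (A ∖ {x}) ≠ ∅ for every such U.
  x = 82: opens ∋ x are {82, 83, 84, 85}; each meets A ∖ {82}, so x IS a limit point.
  x = 83: open {83} ∋ x has {83} ∩ (A ∖ {83}) = ∅, so x is NOT a limit point.
  x = 84: open {84, 85} ∋ x has {84, 85} ∩ (A ∖ {84}) = ∅, so x is NOT a limit point.
  x = 85: opens ∋ x are {84, 85}, {83, 84, 85}, {82, 83, 84, 85}; each meets A ∖ {85}, so x IS a limit point.
Collecting: A' = {82, 85}.


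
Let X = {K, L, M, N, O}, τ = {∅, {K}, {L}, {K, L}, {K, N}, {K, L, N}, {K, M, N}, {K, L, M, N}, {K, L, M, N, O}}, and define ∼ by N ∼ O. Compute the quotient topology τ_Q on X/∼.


X/∼ = {[K], [L], [M], [N=O]}; |τ_Q| = 5.

Equivalence classes: [K], [L], [M], [N=O].
Quotient map π: X → X/∼ sends K ↦ [K], L ↦ [L], M ↦ [M], N ↦ [N=O], O ↦ [N=O].
For each subset V ⊆ X/∼, compute π^{-1}(V) ⊆ X and check whether π^{-1}(V) ∈ τ. V is open in τ_Q iff π^{-1}(V) ∈ τ.
  V = {}: π^{-1}(V) = ∅ ∈ τ ✓.
  V = {[K]}: π^{-1}(V) = {K} ∈ τ ✓.
  V = {[L]}: π^{-1}(V) = {L} ∈ τ ✓.
  V = {[K], [L]}: π^{-1}(V) = {K, L} ∈ τ ✓.
  V = {[M]}: π^{-1}(V) = {M} ∉ τ ✗.
  V = {[K], [M]}: π^{-1}(V) = {K, M} ∉ τ ✗.
  V = {[L], [M]}: π^{-1}(V) = {L, M} ∉ τ ✗.
  V = {[K], [L], [M]}: π^{-1}(V) = {K, L, M} ∉ τ ✗.
  V = {[N=O]}: π^{-1}(V) = {N, O} ∉ τ ✗.
  V = {[K], [N=O]}: π^{-1}(V) = {K, N, O} ∉ τ ✗.
  V = {[L], [N=O]}: π^{-1}(V) = {L, N, O} ∉ τ ✗.
  V = {[K], [L], [N=O]}: π^{-1}(V) = {K, L, N, O} ∉ τ ✗.
  V = {[M], [N=O]}: π^{-1}(V) = {M, N, O} ∉ τ ✗.
  V = {[K], [M], [N=O]}: π^{-1}(V) = {K, M, N, O} ∉ τ ✗.
  V = {[L], [M], [N=O]}: π^{-1}(V) = {L, M, N, O} ∉ τ ✗.
  V = {[K], [L], [M], [N=O]}: π^{-1}(V) = {K, L, M, N, O} ∈ τ ✓.
Open sets in the quotient: τ_Q = {{}, {[K]}, {[L]}, {[K], [L]}, {[K], [L], [M], [N=O]}} (5 elements).


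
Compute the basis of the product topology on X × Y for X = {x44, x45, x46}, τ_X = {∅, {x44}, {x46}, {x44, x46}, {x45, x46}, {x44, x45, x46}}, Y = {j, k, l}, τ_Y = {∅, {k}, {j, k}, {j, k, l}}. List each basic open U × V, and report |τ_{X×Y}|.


Basis B = {∅ × ∅, {x44} × {k}, {x46} × {k}, {x44} × {j, k}, {x44, x46} × {k}, {x45, x46} × {k}, {x46} × {j, k}, {x44} × {j, k, l}, {x44, x45, x46} × {k}, {x46} × {j, k, l}, {x44, x46} × {j, k}, {x45, x46} × {j, k}, {x44, x46} × {j, k, l}, {x44, x45, x46} × {j, k}, {x45, x46} × {j, k, l}, {x44, x45, x46} × {j, k, l}}; |τ_{X×Y}| = 40.

Enumerate products U × V with U ∈ τ_X, V ∈ τ_Y (deduplicated):
  ∅ × ∅ = {} (∅)
  {x44} × {k} = {(x44,k)}
  {x46} × {k} = {(x46,k)}
  {x44} × {j, k} = {(x44,j), (x44,k)}
  {x44, x46} × {k} = {(x44,k), (x46,k)}
  {x45, x46} × {k} = {(x45,k), (x46,k)}
  {x46} × {j, k} = {(x46,j), (x46,k)}
  {x44} × {j, k, l} = {(x44,j), (x44,k), (x44,l)}
  {x44, x45, x46} × {k} = {(x44,k), (x45,k), (x46,k)}
  {x46} × {j, k, l} = {(x46,j), (x46,k), (x46,l)}
  {x44, x46} × {j, k} = {(x44,j), (x44,k), (x46,j), (x46,k)}
  {x45, x46} × {j, k} = {(x45,j), (x45,k), (x46,j), (x46,k)}
  {x44, x46} × {j, k, l} = {(x44,j), (x44,k), (x44,l), (x46,j), (x46,k), (x46,l)}
  {x44, x45, x46} × {j, k} = {(x44,j), (x44,k), (x45,j), (x45,k), (x46,j), (x46,k)}
  {x45, x46} × {j, k, l} = {(x45,j), (x45,k), (x45,l), (x46,j), (x46,k), (x46,l)}
  {x44, x45, x46} × {j, k, l} = {(x44,j), (x44,k), (x44,l), (x45,j), (x45,k), (x45,l), (x46,j), (x46,k), (x46,l)}
These 16 distinct sets form the basis B.
Close under arbitrary unions to get τ_{X×Y}; counting gives |τ_{X×Y}| = 40.


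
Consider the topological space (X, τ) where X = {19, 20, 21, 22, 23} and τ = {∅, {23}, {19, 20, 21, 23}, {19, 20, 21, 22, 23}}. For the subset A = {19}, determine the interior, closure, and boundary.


int(A) = ∅, cl(A) = {19, 20, 21, 22}, ∂A = {19, 20, 21, 22}.

Closed sets in (X, τ) are complements of opens:
  closed(X, τ) = {∅, {22}, {19, 20, 21, 22}, {19, 20, 21, 22, 23}}.
int(A) = ⋃ {U ∈ τ : U ⊆ A}. Opens contained in A: ∅.
Taking the union of these: int(A) = ∅.
cl(A) = ⋂ {C closed : A ⊆ C}. Closed sets containing A: {19, 20, 21, 22}, {19, 20, 21, 22, 23}.
Intersecting these: cl(A) = {19, 20, 21, 22}.
∂A = cl(A) ∖ int(A) = {19, 20, 21, 22} ∖ ∅ = {19, 20, 21, 22}.


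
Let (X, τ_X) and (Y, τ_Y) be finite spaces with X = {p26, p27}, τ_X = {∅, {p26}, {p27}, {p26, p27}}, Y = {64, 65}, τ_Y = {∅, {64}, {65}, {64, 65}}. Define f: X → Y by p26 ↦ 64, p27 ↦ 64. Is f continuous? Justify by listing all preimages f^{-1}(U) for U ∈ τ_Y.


f IS continuous.

Compute f^{-1}(U) for each U ∈ τ_Y:
  U = ∅: f^{-1}(U) = ∅ ∈ τ_X ✓.
  U = {64}: f^{-1}(U) = {p26, p27} ∈ τ_X ✓.
  U = {65}: f^{-1}(U) = ∅ ∈ τ_X ✓.
  U = {64, 65}: f^{-1}(U) = {p26, p27} ∈ τ_X ✓.
Every preimage lies in τ_X, so f IS continuous.


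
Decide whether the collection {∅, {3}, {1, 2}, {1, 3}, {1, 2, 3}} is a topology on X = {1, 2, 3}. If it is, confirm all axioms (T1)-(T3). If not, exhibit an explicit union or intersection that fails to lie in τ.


τ is NOT a topology on X.

Axiom (T1): ∅ ∈ τ? Yes; X ∈ τ? Yes.
Axiom (T2/T3): check pairwise unions and intersections of members of τ.
Counterexample for (T3): {1, 2} ∩ {1, 3} = {1} ∉ τ. Therefore τ is NOT a topology.


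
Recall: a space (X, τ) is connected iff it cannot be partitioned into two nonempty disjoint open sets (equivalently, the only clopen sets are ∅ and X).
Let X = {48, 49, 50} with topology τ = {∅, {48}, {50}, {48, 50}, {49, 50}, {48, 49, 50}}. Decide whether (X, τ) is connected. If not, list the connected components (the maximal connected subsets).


(X, τ) is disconnected; components = [{48}, {49, 50}].

Find clopen sets (U ∈ τ with X ∖ U ∈ τ):
  U = ∅, X ∖ U = {48, 49, 50} — both open, so U is clopen.
  U = {48}, X ∖ U = {49, 50} — both open, so U is clopen.
  U = {49, 50}, X ∖ U = {48} — both open, so U is clopen.
  U = {48, 49, 50}, X ∖ U = ∅ — both open, so U is clopen.
Nontrivial clopen(s) exist: e.g. {48}. So (X, τ) is disconnected.
Compute connected components by grouping points that agree on all clopens:
  component: {48}
  component: {49, 50}


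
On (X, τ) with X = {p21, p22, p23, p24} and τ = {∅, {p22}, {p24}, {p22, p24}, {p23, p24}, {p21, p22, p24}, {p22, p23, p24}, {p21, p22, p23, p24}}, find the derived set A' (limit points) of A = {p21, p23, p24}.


A' = {p21, p23}

For each x ∈ X, list the open sets U ∈ τ with x ∈ U, then check whether U ∩ (A ∖ {x}) ≠ ∅ for every such U.
  x = p21: opens ∋ x are {p21, p22, p24}, {p21, p22, p23, p24}; each meets A ∖ {p21}, so x IS a limit point.
  x = p22: open {p22} ∋ x has {p22} ∩ (A ∖ {p22}) = ∅, so x is NOT a limit point.
  x = p23: opens ∋ x are {p23, p24}, {p22, p23, p24}, {p21, p22, p23, p24}; each meets A ∖ {p23}, so x IS a limit point.
  x = p24: open {p24} ∋ x has {p24} ∩ (A ∖ {p24}) = ∅, so x is NOT a limit point.
Collecting: A' = {p21, p23}.


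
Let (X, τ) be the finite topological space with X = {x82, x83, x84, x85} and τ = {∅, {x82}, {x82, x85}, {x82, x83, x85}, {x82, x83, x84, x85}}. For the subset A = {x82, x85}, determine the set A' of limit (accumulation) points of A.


A' = {x83, x84, x85}

For each x ∈ X, list the open sets U ∈ τ with x ∈ U, then check whether U ∩ (A ∖ {x}) ≠ ∅ for every such U.
  x = x82: open {x82} ∋ x has {x82} ∩ (A ∖ {x82}) = ∅, so x is NOT a limit point.
  x = x83: opens ∋ x are {x82, x83, x85}, {x82, x83, x84, x85}; each meets A ∖ {x83}, so x IS a limit point.
  x = x84: opens ∋ x are {x82, x83, x84, x85}; each meets A ∖ {x84}, so x IS a limit point.
  x = x85: opens ∋ x are {x82, x85}, {x82, x83, x85}, {x82, x83, x84, x85}; each meets A ∖ {x85}, so x IS a limit point.
Collecting: A' = {x83, x84, x85}.


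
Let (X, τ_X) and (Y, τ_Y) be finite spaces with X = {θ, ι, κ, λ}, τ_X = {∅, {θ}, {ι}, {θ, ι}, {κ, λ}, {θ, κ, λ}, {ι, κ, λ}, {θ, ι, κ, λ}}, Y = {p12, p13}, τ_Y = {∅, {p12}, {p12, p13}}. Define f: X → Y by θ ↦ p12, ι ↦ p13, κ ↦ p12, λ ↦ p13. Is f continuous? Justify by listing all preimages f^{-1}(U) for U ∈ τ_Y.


f is NOT continuous.

Compute f^{-1}(U) for each U ∈ τ_Y:
  U = ∅: f^{-1}(U) = ∅ ∈ τ_X ✓.
  U = {p12}: f^{-1}(U) = {θ, κ} ∉ τ_X ✗.
  U = {p12, p13}: f^{-1}(U) = {θ, ι, κ, λ} ∈ τ_X ✓.
Found U = {p12} with f^{-1}(U) = {θ, κ} not in τ_X. Therefore f is NOT continuous.
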